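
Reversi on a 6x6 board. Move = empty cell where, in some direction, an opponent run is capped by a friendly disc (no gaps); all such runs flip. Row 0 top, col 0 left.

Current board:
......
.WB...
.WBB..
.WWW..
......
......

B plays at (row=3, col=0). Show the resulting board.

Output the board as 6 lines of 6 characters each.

Place B at (3,0); scan 8 dirs for brackets.
Dir NW: edge -> no flip
Dir N: first cell '.' (not opp) -> no flip
Dir NE: opp run (2,1) capped by B -> flip
Dir W: edge -> no flip
Dir E: opp run (3,1) (3,2) (3,3), next='.' -> no flip
Dir SW: edge -> no flip
Dir S: first cell '.' (not opp) -> no flip
Dir SE: first cell '.' (not opp) -> no flip
All flips: (2,1)

Answer: ......
.WB...
.BBB..
BWWW..
......
......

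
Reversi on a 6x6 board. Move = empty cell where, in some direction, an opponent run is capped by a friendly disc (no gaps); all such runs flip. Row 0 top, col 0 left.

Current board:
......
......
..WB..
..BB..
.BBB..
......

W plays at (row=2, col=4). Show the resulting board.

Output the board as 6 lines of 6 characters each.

Place W at (2,4); scan 8 dirs for brackets.
Dir NW: first cell '.' (not opp) -> no flip
Dir N: first cell '.' (not opp) -> no flip
Dir NE: first cell '.' (not opp) -> no flip
Dir W: opp run (2,3) capped by W -> flip
Dir E: first cell '.' (not opp) -> no flip
Dir SW: opp run (3,3) (4,2), next='.' -> no flip
Dir S: first cell '.' (not opp) -> no flip
Dir SE: first cell '.' (not opp) -> no flip
All flips: (2,3)

Answer: ......
......
..WWW.
..BB..
.BBB..
......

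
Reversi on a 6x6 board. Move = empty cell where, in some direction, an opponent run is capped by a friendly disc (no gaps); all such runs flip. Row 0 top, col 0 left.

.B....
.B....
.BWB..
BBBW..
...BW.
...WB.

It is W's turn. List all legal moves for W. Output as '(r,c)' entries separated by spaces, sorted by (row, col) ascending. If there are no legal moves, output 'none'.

Answer: (0,0) (1,3) (2,0) (2,4) (4,0) (4,2) (5,5)

Derivation:
(0,0): flips 1 -> legal
(0,2): no bracket -> illegal
(1,0): no bracket -> illegal
(1,2): no bracket -> illegal
(1,3): flips 1 -> legal
(1,4): no bracket -> illegal
(2,0): flips 1 -> legal
(2,4): flips 1 -> legal
(3,4): no bracket -> illegal
(4,0): flips 1 -> legal
(4,1): no bracket -> illegal
(4,2): flips 2 -> legal
(4,5): no bracket -> illegal
(5,2): no bracket -> illegal
(5,5): flips 1 -> legal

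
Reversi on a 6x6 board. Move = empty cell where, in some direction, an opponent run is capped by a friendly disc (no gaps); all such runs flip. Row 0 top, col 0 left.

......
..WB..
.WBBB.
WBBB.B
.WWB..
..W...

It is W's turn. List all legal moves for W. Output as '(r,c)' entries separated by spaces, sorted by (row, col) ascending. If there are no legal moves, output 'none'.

(0,2): no bracket -> illegal
(0,3): no bracket -> illegal
(0,4): no bracket -> illegal
(1,1): no bracket -> illegal
(1,4): flips 3 -> legal
(1,5): flips 2 -> legal
(2,0): flips 1 -> legal
(2,5): flips 3 -> legal
(3,4): flips 5 -> legal
(4,0): no bracket -> illegal
(4,4): flips 1 -> legal
(4,5): no bracket -> illegal
(5,3): no bracket -> illegal
(5,4): flips 2 -> legal

Answer: (1,4) (1,5) (2,0) (2,5) (3,4) (4,4) (5,4)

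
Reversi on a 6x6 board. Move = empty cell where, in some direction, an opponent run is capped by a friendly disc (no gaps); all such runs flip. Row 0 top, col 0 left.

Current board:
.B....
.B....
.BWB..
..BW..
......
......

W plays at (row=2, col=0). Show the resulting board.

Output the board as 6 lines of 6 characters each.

Place W at (2,0); scan 8 dirs for brackets.
Dir NW: edge -> no flip
Dir N: first cell '.' (not opp) -> no flip
Dir NE: opp run (1,1), next='.' -> no flip
Dir W: edge -> no flip
Dir E: opp run (2,1) capped by W -> flip
Dir SW: edge -> no flip
Dir S: first cell '.' (not opp) -> no flip
Dir SE: first cell '.' (not opp) -> no flip
All flips: (2,1)

Answer: .B....
.B....
WWWB..
..BW..
......
......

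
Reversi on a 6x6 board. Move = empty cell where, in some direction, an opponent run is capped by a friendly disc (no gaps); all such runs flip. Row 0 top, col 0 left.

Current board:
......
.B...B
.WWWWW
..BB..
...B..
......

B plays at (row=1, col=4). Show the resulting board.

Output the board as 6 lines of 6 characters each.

Answer: ......
.B..BB
.WWBWW
..BB..
...B..
......

Derivation:
Place B at (1,4); scan 8 dirs for brackets.
Dir NW: first cell '.' (not opp) -> no flip
Dir N: first cell '.' (not opp) -> no flip
Dir NE: first cell '.' (not opp) -> no flip
Dir W: first cell '.' (not opp) -> no flip
Dir E: first cell 'B' (not opp) -> no flip
Dir SW: opp run (2,3) capped by B -> flip
Dir S: opp run (2,4), next='.' -> no flip
Dir SE: opp run (2,5), next=edge -> no flip
All flips: (2,3)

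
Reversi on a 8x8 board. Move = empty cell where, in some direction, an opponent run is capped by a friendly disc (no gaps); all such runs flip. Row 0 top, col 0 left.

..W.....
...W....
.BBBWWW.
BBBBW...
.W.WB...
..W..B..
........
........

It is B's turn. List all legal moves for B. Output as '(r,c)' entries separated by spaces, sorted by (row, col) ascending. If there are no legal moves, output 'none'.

(0,1): no bracket -> illegal
(0,3): flips 1 -> legal
(0,4): flips 1 -> legal
(1,1): no bracket -> illegal
(1,2): no bracket -> illegal
(1,4): flips 2 -> legal
(1,5): flips 1 -> legal
(1,6): no bracket -> illegal
(1,7): no bracket -> illegal
(2,7): flips 3 -> legal
(3,5): flips 1 -> legal
(3,6): no bracket -> illegal
(3,7): no bracket -> illegal
(4,0): no bracket -> illegal
(4,2): flips 1 -> legal
(4,5): flips 1 -> legal
(5,0): flips 1 -> legal
(5,1): flips 1 -> legal
(5,3): flips 1 -> legal
(5,4): flips 1 -> legal
(6,1): no bracket -> illegal
(6,2): no bracket -> illegal
(6,3): flips 2 -> legal

Answer: (0,3) (0,4) (1,4) (1,5) (2,7) (3,5) (4,2) (4,5) (5,0) (5,1) (5,3) (5,4) (6,3)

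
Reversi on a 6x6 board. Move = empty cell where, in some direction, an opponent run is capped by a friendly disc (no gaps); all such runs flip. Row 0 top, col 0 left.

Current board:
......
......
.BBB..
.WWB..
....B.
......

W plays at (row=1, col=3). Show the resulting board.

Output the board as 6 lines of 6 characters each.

Place W at (1,3); scan 8 dirs for brackets.
Dir NW: first cell '.' (not opp) -> no flip
Dir N: first cell '.' (not opp) -> no flip
Dir NE: first cell '.' (not opp) -> no flip
Dir W: first cell '.' (not opp) -> no flip
Dir E: first cell '.' (not opp) -> no flip
Dir SW: opp run (2,2) capped by W -> flip
Dir S: opp run (2,3) (3,3), next='.' -> no flip
Dir SE: first cell '.' (not opp) -> no flip
All flips: (2,2)

Answer: ......
...W..
.BWB..
.WWB..
....B.
......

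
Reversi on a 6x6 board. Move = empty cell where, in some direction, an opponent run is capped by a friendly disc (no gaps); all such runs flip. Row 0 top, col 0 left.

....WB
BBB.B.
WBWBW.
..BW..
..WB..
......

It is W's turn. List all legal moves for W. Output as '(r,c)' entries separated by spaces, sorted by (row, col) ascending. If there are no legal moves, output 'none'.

Answer: (0,0) (0,2) (1,3) (3,1) (4,4) (5,3)

Derivation:
(0,0): flips 2 -> legal
(0,1): no bracket -> illegal
(0,2): flips 2 -> legal
(0,3): no bracket -> illegal
(1,3): flips 1 -> legal
(1,5): no bracket -> illegal
(2,5): no bracket -> illegal
(3,0): no bracket -> illegal
(3,1): flips 1 -> legal
(3,4): no bracket -> illegal
(4,1): no bracket -> illegal
(4,4): flips 1 -> legal
(5,2): no bracket -> illegal
(5,3): flips 1 -> legal
(5,4): no bracket -> illegal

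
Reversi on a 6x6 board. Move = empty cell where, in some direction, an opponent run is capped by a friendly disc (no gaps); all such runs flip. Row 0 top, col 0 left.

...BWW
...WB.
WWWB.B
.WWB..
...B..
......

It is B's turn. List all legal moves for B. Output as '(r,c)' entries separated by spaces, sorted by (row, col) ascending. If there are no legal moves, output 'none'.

Answer: (1,0) (1,1) (1,2) (3,0) (4,1)

Derivation:
(0,2): no bracket -> illegal
(1,0): flips 2 -> legal
(1,1): flips 1 -> legal
(1,2): flips 1 -> legal
(1,5): no bracket -> illegal
(2,4): no bracket -> illegal
(3,0): flips 2 -> legal
(4,0): no bracket -> illegal
(4,1): flips 1 -> legal
(4,2): no bracket -> illegal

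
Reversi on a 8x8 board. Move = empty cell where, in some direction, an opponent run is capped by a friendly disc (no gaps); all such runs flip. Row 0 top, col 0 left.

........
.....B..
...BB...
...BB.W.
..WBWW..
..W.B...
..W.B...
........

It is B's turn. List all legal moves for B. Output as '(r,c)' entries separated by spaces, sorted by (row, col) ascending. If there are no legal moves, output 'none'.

Answer: (2,7) (4,1) (4,6) (5,1) (5,5) (5,6) (6,1)

Derivation:
(2,5): no bracket -> illegal
(2,6): no bracket -> illegal
(2,7): flips 2 -> legal
(3,1): no bracket -> illegal
(3,2): no bracket -> illegal
(3,5): no bracket -> illegal
(3,7): no bracket -> illegal
(4,1): flips 1 -> legal
(4,6): flips 2 -> legal
(4,7): no bracket -> illegal
(5,1): flips 1 -> legal
(5,3): no bracket -> illegal
(5,5): flips 1 -> legal
(5,6): flips 1 -> legal
(6,1): flips 1 -> legal
(6,3): no bracket -> illegal
(7,1): no bracket -> illegal
(7,2): no bracket -> illegal
(7,3): no bracket -> illegal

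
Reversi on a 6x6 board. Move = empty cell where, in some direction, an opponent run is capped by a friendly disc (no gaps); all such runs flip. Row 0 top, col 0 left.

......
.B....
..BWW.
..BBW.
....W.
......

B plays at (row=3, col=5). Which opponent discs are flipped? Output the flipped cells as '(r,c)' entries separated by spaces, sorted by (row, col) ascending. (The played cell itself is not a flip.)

Dir NW: opp run (2,4), next='.' -> no flip
Dir N: first cell '.' (not opp) -> no flip
Dir NE: edge -> no flip
Dir W: opp run (3,4) capped by B -> flip
Dir E: edge -> no flip
Dir SW: opp run (4,4), next='.' -> no flip
Dir S: first cell '.' (not opp) -> no flip
Dir SE: edge -> no flip

Answer: (3,4)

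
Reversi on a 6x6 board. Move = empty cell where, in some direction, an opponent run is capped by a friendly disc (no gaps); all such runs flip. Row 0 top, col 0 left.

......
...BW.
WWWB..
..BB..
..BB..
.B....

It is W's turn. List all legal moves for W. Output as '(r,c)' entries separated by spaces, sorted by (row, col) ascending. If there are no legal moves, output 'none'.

(0,2): no bracket -> illegal
(0,3): no bracket -> illegal
(0,4): flips 1 -> legal
(1,2): flips 1 -> legal
(2,4): flips 1 -> legal
(3,1): no bracket -> illegal
(3,4): no bracket -> illegal
(4,0): no bracket -> illegal
(4,1): flips 2 -> legal
(4,4): flips 1 -> legal
(5,0): no bracket -> illegal
(5,2): flips 2 -> legal
(5,3): no bracket -> illegal
(5,4): flips 2 -> legal

Answer: (0,4) (1,2) (2,4) (4,1) (4,4) (5,2) (5,4)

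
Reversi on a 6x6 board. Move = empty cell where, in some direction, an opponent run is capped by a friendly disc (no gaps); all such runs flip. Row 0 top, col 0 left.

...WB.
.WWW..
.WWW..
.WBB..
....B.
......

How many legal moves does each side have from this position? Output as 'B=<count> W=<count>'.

Answer: B=6 W=6

Derivation:
-- B to move --
(0,0): flips 2 -> legal
(0,1): no bracket -> illegal
(0,2): flips 3 -> legal
(1,0): flips 1 -> legal
(1,4): flips 1 -> legal
(2,0): no bracket -> illegal
(2,4): no bracket -> illegal
(3,0): flips 1 -> legal
(3,4): no bracket -> illegal
(4,0): flips 3 -> legal
(4,1): no bracket -> illegal
(4,2): no bracket -> illegal
B mobility = 6
-- W to move --
(0,5): flips 1 -> legal
(1,4): no bracket -> illegal
(1,5): no bracket -> illegal
(2,4): no bracket -> illegal
(3,4): flips 2 -> legal
(3,5): no bracket -> illegal
(4,1): flips 1 -> legal
(4,2): flips 1 -> legal
(4,3): flips 2 -> legal
(4,5): no bracket -> illegal
(5,3): no bracket -> illegal
(5,4): no bracket -> illegal
(5,5): flips 2 -> legal
W mobility = 6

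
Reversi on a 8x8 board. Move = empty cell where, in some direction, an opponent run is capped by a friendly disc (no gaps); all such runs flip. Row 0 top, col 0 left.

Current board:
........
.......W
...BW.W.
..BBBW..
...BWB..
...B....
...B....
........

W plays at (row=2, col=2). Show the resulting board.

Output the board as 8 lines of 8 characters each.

Answer: ........
.......W
..WWW.W.
..BWBW..
...BWB..
...B....
...B....
........

Derivation:
Place W at (2,2); scan 8 dirs for brackets.
Dir NW: first cell '.' (not opp) -> no flip
Dir N: first cell '.' (not opp) -> no flip
Dir NE: first cell '.' (not opp) -> no flip
Dir W: first cell '.' (not opp) -> no flip
Dir E: opp run (2,3) capped by W -> flip
Dir SW: first cell '.' (not opp) -> no flip
Dir S: opp run (3,2), next='.' -> no flip
Dir SE: opp run (3,3) capped by W -> flip
All flips: (2,3) (3,3)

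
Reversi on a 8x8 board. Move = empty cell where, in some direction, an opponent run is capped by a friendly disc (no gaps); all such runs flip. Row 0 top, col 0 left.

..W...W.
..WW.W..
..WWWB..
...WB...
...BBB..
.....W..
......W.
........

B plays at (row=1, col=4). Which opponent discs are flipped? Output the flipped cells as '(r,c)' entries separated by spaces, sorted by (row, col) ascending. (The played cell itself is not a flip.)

Dir NW: first cell '.' (not opp) -> no flip
Dir N: first cell '.' (not opp) -> no flip
Dir NE: first cell '.' (not opp) -> no flip
Dir W: opp run (1,3) (1,2), next='.' -> no flip
Dir E: opp run (1,5), next='.' -> no flip
Dir SW: opp run (2,3), next='.' -> no flip
Dir S: opp run (2,4) capped by B -> flip
Dir SE: first cell 'B' (not opp) -> no flip

Answer: (2,4)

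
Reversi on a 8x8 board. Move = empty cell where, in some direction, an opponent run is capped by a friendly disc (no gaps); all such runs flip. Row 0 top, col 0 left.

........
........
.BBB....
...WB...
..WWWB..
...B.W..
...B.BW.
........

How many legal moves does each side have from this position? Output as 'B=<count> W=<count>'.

Answer: B=8 W=10

Derivation:
-- B to move --
(2,4): no bracket -> illegal
(3,1): flips 1 -> legal
(3,2): flips 1 -> legal
(3,5): flips 1 -> legal
(4,1): flips 3 -> legal
(4,6): no bracket -> illegal
(5,1): no bracket -> illegal
(5,2): flips 1 -> legal
(5,4): flips 1 -> legal
(5,6): no bracket -> illegal
(5,7): no bracket -> illegal
(6,4): no bracket -> illegal
(6,7): flips 1 -> legal
(7,5): no bracket -> illegal
(7,6): no bracket -> illegal
(7,7): flips 4 -> legal
B mobility = 8
-- W to move --
(1,0): no bracket -> illegal
(1,1): flips 1 -> legal
(1,2): no bracket -> illegal
(1,3): flips 1 -> legal
(1,4): no bracket -> illegal
(2,0): no bracket -> illegal
(2,4): flips 1 -> legal
(2,5): flips 1 -> legal
(3,0): no bracket -> illegal
(3,1): no bracket -> illegal
(3,2): no bracket -> illegal
(3,5): flips 2 -> legal
(3,6): no bracket -> illegal
(4,6): flips 1 -> legal
(5,2): no bracket -> illegal
(5,4): no bracket -> illegal
(5,6): no bracket -> illegal
(6,2): flips 1 -> legal
(6,4): flips 2 -> legal
(7,2): no bracket -> illegal
(7,3): flips 2 -> legal
(7,4): no bracket -> illegal
(7,5): flips 1 -> legal
(7,6): no bracket -> illegal
W mobility = 10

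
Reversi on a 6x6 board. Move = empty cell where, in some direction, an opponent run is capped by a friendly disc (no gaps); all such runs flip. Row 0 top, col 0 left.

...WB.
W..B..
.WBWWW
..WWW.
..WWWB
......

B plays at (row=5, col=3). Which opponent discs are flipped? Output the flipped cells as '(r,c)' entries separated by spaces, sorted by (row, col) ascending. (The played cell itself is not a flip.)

Dir NW: opp run (4,2), next='.' -> no flip
Dir N: opp run (4,3) (3,3) (2,3) capped by B -> flip
Dir NE: opp run (4,4), next='.' -> no flip
Dir W: first cell '.' (not opp) -> no flip
Dir E: first cell '.' (not opp) -> no flip
Dir SW: edge -> no flip
Dir S: edge -> no flip
Dir SE: edge -> no flip

Answer: (2,3) (3,3) (4,3)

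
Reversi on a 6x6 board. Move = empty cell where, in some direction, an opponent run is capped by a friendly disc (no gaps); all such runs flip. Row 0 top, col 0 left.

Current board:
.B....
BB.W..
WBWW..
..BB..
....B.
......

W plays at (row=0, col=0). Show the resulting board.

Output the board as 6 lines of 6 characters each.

Place W at (0,0); scan 8 dirs for brackets.
Dir NW: edge -> no flip
Dir N: edge -> no flip
Dir NE: edge -> no flip
Dir W: edge -> no flip
Dir E: opp run (0,1), next='.' -> no flip
Dir SW: edge -> no flip
Dir S: opp run (1,0) capped by W -> flip
Dir SE: opp run (1,1) capped by W -> flip
All flips: (1,0) (1,1)

Answer: WB....
WW.W..
WBWW..
..BB..
....B.
......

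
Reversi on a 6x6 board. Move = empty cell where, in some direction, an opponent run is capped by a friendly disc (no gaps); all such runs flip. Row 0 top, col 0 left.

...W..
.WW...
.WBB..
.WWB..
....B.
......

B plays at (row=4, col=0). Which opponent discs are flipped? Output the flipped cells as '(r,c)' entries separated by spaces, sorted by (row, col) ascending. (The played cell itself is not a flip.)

Answer: (3,1)

Derivation:
Dir NW: edge -> no flip
Dir N: first cell '.' (not opp) -> no flip
Dir NE: opp run (3,1) capped by B -> flip
Dir W: edge -> no flip
Dir E: first cell '.' (not opp) -> no flip
Dir SW: edge -> no flip
Dir S: first cell '.' (not opp) -> no flip
Dir SE: first cell '.' (not opp) -> no flip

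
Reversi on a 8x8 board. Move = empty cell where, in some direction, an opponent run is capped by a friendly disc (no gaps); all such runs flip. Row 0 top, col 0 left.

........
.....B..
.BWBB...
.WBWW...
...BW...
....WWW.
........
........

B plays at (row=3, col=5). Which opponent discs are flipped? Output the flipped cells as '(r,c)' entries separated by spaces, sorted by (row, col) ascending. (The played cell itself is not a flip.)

Dir NW: first cell 'B' (not opp) -> no flip
Dir N: first cell '.' (not opp) -> no flip
Dir NE: first cell '.' (not opp) -> no flip
Dir W: opp run (3,4) (3,3) capped by B -> flip
Dir E: first cell '.' (not opp) -> no flip
Dir SW: opp run (4,4), next='.' -> no flip
Dir S: first cell '.' (not opp) -> no flip
Dir SE: first cell '.' (not opp) -> no flip

Answer: (3,3) (3,4)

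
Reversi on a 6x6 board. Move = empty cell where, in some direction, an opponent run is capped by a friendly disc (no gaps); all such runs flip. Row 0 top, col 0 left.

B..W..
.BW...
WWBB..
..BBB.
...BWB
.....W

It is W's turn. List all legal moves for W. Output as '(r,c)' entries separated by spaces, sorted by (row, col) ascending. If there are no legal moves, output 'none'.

Answer: (0,1) (0,2) (1,0) (2,4) (3,5) (4,2) (5,4)

Derivation:
(0,1): flips 1 -> legal
(0,2): flips 1 -> legal
(1,0): flips 1 -> legal
(1,3): no bracket -> illegal
(1,4): no bracket -> illegal
(2,4): flips 3 -> legal
(2,5): no bracket -> illegal
(3,1): no bracket -> illegal
(3,5): flips 1 -> legal
(4,1): no bracket -> illegal
(4,2): flips 3 -> legal
(5,2): no bracket -> illegal
(5,3): no bracket -> illegal
(5,4): flips 2 -> legal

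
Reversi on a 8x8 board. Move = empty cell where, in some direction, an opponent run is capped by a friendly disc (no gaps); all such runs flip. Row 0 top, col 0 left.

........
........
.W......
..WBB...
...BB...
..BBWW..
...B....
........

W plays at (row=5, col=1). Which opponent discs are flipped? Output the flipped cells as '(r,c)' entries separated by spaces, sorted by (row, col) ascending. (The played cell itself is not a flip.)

Answer: (5,2) (5,3)

Derivation:
Dir NW: first cell '.' (not opp) -> no flip
Dir N: first cell '.' (not opp) -> no flip
Dir NE: first cell '.' (not opp) -> no flip
Dir W: first cell '.' (not opp) -> no flip
Dir E: opp run (5,2) (5,3) capped by W -> flip
Dir SW: first cell '.' (not opp) -> no flip
Dir S: first cell '.' (not opp) -> no flip
Dir SE: first cell '.' (not opp) -> no flip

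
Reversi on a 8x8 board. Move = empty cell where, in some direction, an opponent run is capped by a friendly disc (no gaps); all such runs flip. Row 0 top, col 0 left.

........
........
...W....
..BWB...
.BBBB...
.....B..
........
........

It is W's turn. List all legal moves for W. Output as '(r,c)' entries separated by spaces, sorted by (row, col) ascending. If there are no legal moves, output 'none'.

(2,1): no bracket -> illegal
(2,2): no bracket -> illegal
(2,4): no bracket -> illegal
(2,5): no bracket -> illegal
(3,0): no bracket -> illegal
(3,1): flips 1 -> legal
(3,5): flips 1 -> legal
(4,0): no bracket -> illegal
(4,5): flips 1 -> legal
(4,6): no bracket -> illegal
(5,0): flips 2 -> legal
(5,1): flips 1 -> legal
(5,2): no bracket -> illegal
(5,3): flips 1 -> legal
(5,4): no bracket -> illegal
(5,6): no bracket -> illegal
(6,4): no bracket -> illegal
(6,5): no bracket -> illegal
(6,6): flips 2 -> legal

Answer: (3,1) (3,5) (4,5) (5,0) (5,1) (5,3) (6,6)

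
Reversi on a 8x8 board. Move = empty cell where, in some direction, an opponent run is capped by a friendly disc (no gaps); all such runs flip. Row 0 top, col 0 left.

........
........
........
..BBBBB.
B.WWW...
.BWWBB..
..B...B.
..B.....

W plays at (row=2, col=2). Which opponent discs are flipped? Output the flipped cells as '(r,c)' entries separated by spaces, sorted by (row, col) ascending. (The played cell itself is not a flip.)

Answer: (3,2) (3,3)

Derivation:
Dir NW: first cell '.' (not opp) -> no flip
Dir N: first cell '.' (not opp) -> no flip
Dir NE: first cell '.' (not opp) -> no flip
Dir W: first cell '.' (not opp) -> no flip
Dir E: first cell '.' (not opp) -> no flip
Dir SW: first cell '.' (not opp) -> no flip
Dir S: opp run (3,2) capped by W -> flip
Dir SE: opp run (3,3) capped by W -> flip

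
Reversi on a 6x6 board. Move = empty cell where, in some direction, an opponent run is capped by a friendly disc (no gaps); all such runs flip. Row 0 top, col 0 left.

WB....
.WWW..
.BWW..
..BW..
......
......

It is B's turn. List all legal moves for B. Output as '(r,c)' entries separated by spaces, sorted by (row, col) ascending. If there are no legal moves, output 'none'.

(0,2): flips 2 -> legal
(0,3): flips 1 -> legal
(0,4): no bracket -> illegal
(1,0): no bracket -> illegal
(1,4): flips 1 -> legal
(2,0): no bracket -> illegal
(2,4): flips 2 -> legal
(3,1): no bracket -> illegal
(3,4): flips 3 -> legal
(4,2): no bracket -> illegal
(4,3): no bracket -> illegal
(4,4): no bracket -> illegal

Answer: (0,2) (0,3) (1,4) (2,4) (3,4)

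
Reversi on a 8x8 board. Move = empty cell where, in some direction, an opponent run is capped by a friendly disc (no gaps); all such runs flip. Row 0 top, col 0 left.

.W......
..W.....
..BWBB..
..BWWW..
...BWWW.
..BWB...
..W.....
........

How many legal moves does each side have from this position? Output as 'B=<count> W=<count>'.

Answer: B=10 W=15

Derivation:
-- B to move --
(0,0): no bracket -> illegal
(0,2): flips 1 -> legal
(0,3): no bracket -> illegal
(1,0): no bracket -> illegal
(1,1): no bracket -> illegal
(1,3): flips 2 -> legal
(1,4): flips 1 -> legal
(2,1): no bracket -> illegal
(2,6): no bracket -> illegal
(3,6): flips 4 -> legal
(3,7): no bracket -> illegal
(4,2): flips 1 -> legal
(4,7): flips 3 -> legal
(5,1): no bracket -> illegal
(5,5): flips 4 -> legal
(5,6): no bracket -> illegal
(5,7): flips 2 -> legal
(6,1): no bracket -> illegal
(6,3): flips 1 -> legal
(6,4): no bracket -> illegal
(7,1): no bracket -> illegal
(7,2): flips 1 -> legal
(7,3): no bracket -> illegal
B mobility = 10
-- W to move --
(1,1): flips 1 -> legal
(1,3): flips 1 -> legal
(1,4): flips 1 -> legal
(1,5): flips 2 -> legal
(1,6): flips 1 -> legal
(2,1): flips 1 -> legal
(2,6): flips 2 -> legal
(3,1): flips 1 -> legal
(3,6): no bracket -> illegal
(4,1): flips 1 -> legal
(4,2): flips 4 -> legal
(5,1): flips 1 -> legal
(5,5): flips 1 -> legal
(6,1): flips 2 -> legal
(6,3): flips 1 -> legal
(6,4): flips 1 -> legal
(6,5): no bracket -> illegal
W mobility = 15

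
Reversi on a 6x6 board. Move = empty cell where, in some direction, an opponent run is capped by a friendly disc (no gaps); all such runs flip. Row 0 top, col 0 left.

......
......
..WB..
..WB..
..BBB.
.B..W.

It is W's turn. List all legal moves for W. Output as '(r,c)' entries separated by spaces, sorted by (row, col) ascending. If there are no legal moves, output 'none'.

Answer: (1,4) (2,4) (3,4) (5,2) (5,5)

Derivation:
(1,2): no bracket -> illegal
(1,3): no bracket -> illegal
(1,4): flips 1 -> legal
(2,4): flips 1 -> legal
(3,1): no bracket -> illegal
(3,4): flips 2 -> legal
(3,5): no bracket -> illegal
(4,0): no bracket -> illegal
(4,1): no bracket -> illegal
(4,5): no bracket -> illegal
(5,0): no bracket -> illegal
(5,2): flips 1 -> legal
(5,3): no bracket -> illegal
(5,5): flips 2 -> legal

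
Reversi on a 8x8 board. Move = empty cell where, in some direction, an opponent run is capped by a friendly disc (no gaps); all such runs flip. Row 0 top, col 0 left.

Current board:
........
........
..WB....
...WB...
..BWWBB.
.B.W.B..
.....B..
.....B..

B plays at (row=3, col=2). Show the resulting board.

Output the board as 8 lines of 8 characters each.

Answer: ........
........
..WB....
..BBB...
..BWWBB.
.B.W.B..
.....B..
.....B..

Derivation:
Place B at (3,2); scan 8 dirs for brackets.
Dir NW: first cell '.' (not opp) -> no flip
Dir N: opp run (2,2), next='.' -> no flip
Dir NE: first cell 'B' (not opp) -> no flip
Dir W: first cell '.' (not opp) -> no flip
Dir E: opp run (3,3) capped by B -> flip
Dir SW: first cell '.' (not opp) -> no flip
Dir S: first cell 'B' (not opp) -> no flip
Dir SE: opp run (4,3), next='.' -> no flip
All flips: (3,3)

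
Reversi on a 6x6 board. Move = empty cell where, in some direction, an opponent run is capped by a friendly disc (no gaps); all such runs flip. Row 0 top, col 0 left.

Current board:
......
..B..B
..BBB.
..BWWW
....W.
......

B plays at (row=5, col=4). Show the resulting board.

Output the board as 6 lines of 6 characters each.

Place B at (5,4); scan 8 dirs for brackets.
Dir NW: first cell '.' (not opp) -> no flip
Dir N: opp run (4,4) (3,4) capped by B -> flip
Dir NE: first cell '.' (not opp) -> no flip
Dir W: first cell '.' (not opp) -> no flip
Dir E: first cell '.' (not opp) -> no flip
Dir SW: edge -> no flip
Dir S: edge -> no flip
Dir SE: edge -> no flip
All flips: (3,4) (4,4)

Answer: ......
..B..B
..BBB.
..BWBW
....B.
....B.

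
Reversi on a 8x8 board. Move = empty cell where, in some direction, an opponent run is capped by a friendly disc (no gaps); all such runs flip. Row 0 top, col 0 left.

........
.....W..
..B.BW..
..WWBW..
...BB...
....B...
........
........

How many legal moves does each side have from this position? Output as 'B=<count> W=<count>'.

Answer: B=9 W=8

Derivation:
-- B to move --
(0,4): no bracket -> illegal
(0,5): no bracket -> illegal
(0,6): flips 1 -> legal
(1,4): no bracket -> illegal
(1,6): flips 1 -> legal
(2,1): flips 1 -> legal
(2,3): flips 1 -> legal
(2,6): flips 2 -> legal
(3,1): flips 2 -> legal
(3,6): flips 1 -> legal
(4,1): no bracket -> illegal
(4,2): flips 2 -> legal
(4,5): no bracket -> illegal
(4,6): flips 1 -> legal
B mobility = 9
-- W to move --
(1,1): flips 1 -> legal
(1,2): flips 1 -> legal
(1,3): flips 1 -> legal
(1,4): no bracket -> illegal
(2,1): no bracket -> illegal
(2,3): flips 1 -> legal
(3,1): no bracket -> illegal
(4,2): no bracket -> illegal
(4,5): no bracket -> illegal
(5,2): flips 2 -> legal
(5,3): flips 2 -> legal
(5,5): flips 1 -> legal
(6,3): no bracket -> illegal
(6,4): no bracket -> illegal
(6,5): flips 2 -> legal
W mobility = 8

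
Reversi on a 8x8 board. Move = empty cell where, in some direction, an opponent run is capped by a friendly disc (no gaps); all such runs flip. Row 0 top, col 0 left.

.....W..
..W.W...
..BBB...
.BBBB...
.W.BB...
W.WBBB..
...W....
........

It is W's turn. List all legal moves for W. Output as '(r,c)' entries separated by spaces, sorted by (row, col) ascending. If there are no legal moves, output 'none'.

(1,1): no bracket -> illegal
(1,3): flips 4 -> legal
(1,5): no bracket -> illegal
(2,0): no bracket -> illegal
(2,1): flips 1 -> legal
(2,5): flips 2 -> legal
(3,0): no bracket -> illegal
(3,5): no bracket -> illegal
(4,0): no bracket -> illegal
(4,2): flips 2 -> legal
(4,5): flips 3 -> legal
(4,6): no bracket -> illegal
(5,6): flips 3 -> legal
(6,2): no bracket -> illegal
(6,4): flips 4 -> legal
(6,5): no bracket -> illegal
(6,6): no bracket -> illegal

Answer: (1,3) (2,1) (2,5) (4,2) (4,5) (5,6) (6,4)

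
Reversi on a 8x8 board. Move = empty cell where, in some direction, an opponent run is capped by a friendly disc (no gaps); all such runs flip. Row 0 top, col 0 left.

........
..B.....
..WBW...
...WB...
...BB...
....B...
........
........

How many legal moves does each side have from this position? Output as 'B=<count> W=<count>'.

-- B to move --
(1,1): flips 2 -> legal
(1,3): no bracket -> illegal
(1,4): flips 1 -> legal
(1,5): no bracket -> illegal
(2,1): flips 1 -> legal
(2,5): flips 1 -> legal
(3,1): no bracket -> illegal
(3,2): flips 2 -> legal
(3,5): no bracket -> illegal
(4,2): no bracket -> illegal
B mobility = 5
-- W to move --
(0,1): no bracket -> illegal
(0,2): flips 1 -> legal
(0,3): no bracket -> illegal
(1,1): no bracket -> illegal
(1,3): flips 1 -> legal
(1,4): no bracket -> illegal
(2,1): no bracket -> illegal
(2,5): no bracket -> illegal
(3,2): no bracket -> illegal
(3,5): flips 1 -> legal
(4,2): no bracket -> illegal
(4,5): no bracket -> illegal
(5,2): no bracket -> illegal
(5,3): flips 1 -> legal
(5,5): flips 1 -> legal
(6,3): no bracket -> illegal
(6,4): flips 3 -> legal
(6,5): no bracket -> illegal
W mobility = 6

Answer: B=5 W=6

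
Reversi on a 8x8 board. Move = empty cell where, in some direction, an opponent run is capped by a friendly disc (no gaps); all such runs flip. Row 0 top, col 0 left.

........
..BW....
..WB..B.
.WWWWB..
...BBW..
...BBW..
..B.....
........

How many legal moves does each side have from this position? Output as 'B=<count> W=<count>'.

Answer: B=14 W=12

Derivation:
-- B to move --
(0,2): no bracket -> illegal
(0,3): flips 1 -> legal
(0,4): no bracket -> illegal
(1,1): flips 2 -> legal
(1,4): flips 1 -> legal
(2,0): no bracket -> illegal
(2,1): flips 2 -> legal
(2,4): flips 1 -> legal
(2,5): flips 1 -> legal
(3,0): flips 4 -> legal
(3,6): flips 1 -> legal
(4,0): no bracket -> illegal
(4,1): flips 1 -> legal
(4,2): flips 2 -> legal
(4,6): flips 1 -> legal
(5,6): flips 3 -> legal
(6,4): no bracket -> illegal
(6,5): flips 2 -> legal
(6,6): flips 1 -> legal
B mobility = 14
-- W to move --
(0,1): flips 2 -> legal
(0,2): flips 1 -> legal
(0,3): no bracket -> illegal
(1,1): flips 1 -> legal
(1,4): flips 1 -> legal
(1,5): no bracket -> illegal
(1,6): no bracket -> illegal
(1,7): no bracket -> illegal
(2,1): no bracket -> illegal
(2,4): flips 1 -> legal
(2,5): flips 1 -> legal
(2,7): no bracket -> illegal
(3,6): flips 1 -> legal
(3,7): no bracket -> illegal
(4,2): flips 2 -> legal
(4,6): no bracket -> illegal
(5,1): no bracket -> illegal
(5,2): flips 3 -> legal
(6,1): no bracket -> illegal
(6,3): flips 3 -> legal
(6,4): flips 2 -> legal
(6,5): flips 2 -> legal
(7,1): no bracket -> illegal
(7,2): no bracket -> illegal
(7,3): no bracket -> illegal
W mobility = 12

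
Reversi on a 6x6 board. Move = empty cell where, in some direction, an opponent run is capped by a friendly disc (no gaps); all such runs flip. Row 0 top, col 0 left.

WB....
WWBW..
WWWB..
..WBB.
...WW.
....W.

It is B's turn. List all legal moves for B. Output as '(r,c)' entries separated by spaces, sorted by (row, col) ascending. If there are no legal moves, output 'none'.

(0,2): no bracket -> illegal
(0,3): flips 1 -> legal
(0,4): no bracket -> illegal
(1,4): flips 1 -> legal
(2,4): no bracket -> illegal
(3,0): flips 1 -> legal
(3,1): flips 3 -> legal
(3,5): no bracket -> illegal
(4,1): flips 1 -> legal
(4,2): flips 2 -> legal
(4,5): no bracket -> illegal
(5,2): flips 1 -> legal
(5,3): flips 1 -> legal
(5,5): flips 1 -> legal

Answer: (0,3) (1,4) (3,0) (3,1) (4,1) (4,2) (5,2) (5,3) (5,5)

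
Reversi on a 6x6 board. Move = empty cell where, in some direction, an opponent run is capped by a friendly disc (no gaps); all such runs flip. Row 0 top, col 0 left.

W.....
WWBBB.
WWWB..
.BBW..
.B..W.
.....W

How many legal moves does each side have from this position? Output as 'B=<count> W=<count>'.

-- B to move --
(0,1): flips 2 -> legal
(0,2): no bracket -> illegal
(2,4): no bracket -> illegal
(3,0): flips 1 -> legal
(3,4): flips 1 -> legal
(3,5): no bracket -> illegal
(4,2): no bracket -> illegal
(4,3): flips 1 -> legal
(4,5): no bracket -> illegal
(5,3): no bracket -> illegal
(5,4): no bracket -> illegal
B mobility = 4
-- W to move --
(0,1): no bracket -> illegal
(0,2): flips 1 -> legal
(0,3): flips 3 -> legal
(0,4): flips 1 -> legal
(0,5): no bracket -> illegal
(1,5): flips 3 -> legal
(2,4): flips 1 -> legal
(2,5): no bracket -> illegal
(3,0): flips 2 -> legal
(3,4): no bracket -> illegal
(4,0): flips 1 -> legal
(4,2): flips 2 -> legal
(4,3): flips 1 -> legal
(5,0): no bracket -> illegal
(5,1): flips 2 -> legal
(5,2): no bracket -> illegal
W mobility = 10

Answer: B=4 W=10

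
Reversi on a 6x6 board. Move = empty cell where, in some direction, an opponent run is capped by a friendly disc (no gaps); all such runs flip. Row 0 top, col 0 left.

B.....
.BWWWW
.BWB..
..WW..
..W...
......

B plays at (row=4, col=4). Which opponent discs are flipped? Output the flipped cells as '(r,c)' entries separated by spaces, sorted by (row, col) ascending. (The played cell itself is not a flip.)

Answer: (2,2) (3,3)

Derivation:
Dir NW: opp run (3,3) (2,2) capped by B -> flip
Dir N: first cell '.' (not opp) -> no flip
Dir NE: first cell '.' (not opp) -> no flip
Dir W: first cell '.' (not opp) -> no flip
Dir E: first cell '.' (not opp) -> no flip
Dir SW: first cell '.' (not opp) -> no flip
Dir S: first cell '.' (not opp) -> no flip
Dir SE: first cell '.' (not opp) -> no flip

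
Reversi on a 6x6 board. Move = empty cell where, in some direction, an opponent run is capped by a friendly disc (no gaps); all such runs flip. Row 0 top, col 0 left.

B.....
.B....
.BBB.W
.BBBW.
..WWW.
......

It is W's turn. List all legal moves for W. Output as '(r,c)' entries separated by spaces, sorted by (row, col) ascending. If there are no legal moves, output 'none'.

(0,1): no bracket -> illegal
(0,2): no bracket -> illegal
(1,0): flips 2 -> legal
(1,2): flips 3 -> legal
(1,3): flips 2 -> legal
(1,4): no bracket -> illegal
(2,0): flips 1 -> legal
(2,4): flips 1 -> legal
(3,0): flips 3 -> legal
(4,0): no bracket -> illegal
(4,1): no bracket -> illegal

Answer: (1,0) (1,2) (1,3) (2,0) (2,4) (3,0)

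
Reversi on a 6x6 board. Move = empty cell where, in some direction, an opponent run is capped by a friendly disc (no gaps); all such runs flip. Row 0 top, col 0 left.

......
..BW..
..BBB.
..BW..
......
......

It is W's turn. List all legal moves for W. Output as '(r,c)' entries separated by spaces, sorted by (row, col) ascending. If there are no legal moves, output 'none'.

Answer: (1,1) (1,5) (3,1) (3,5)

Derivation:
(0,1): no bracket -> illegal
(0,2): no bracket -> illegal
(0,3): no bracket -> illegal
(1,1): flips 2 -> legal
(1,4): no bracket -> illegal
(1,5): flips 1 -> legal
(2,1): no bracket -> illegal
(2,5): no bracket -> illegal
(3,1): flips 2 -> legal
(3,4): no bracket -> illegal
(3,5): flips 1 -> legal
(4,1): no bracket -> illegal
(4,2): no bracket -> illegal
(4,3): no bracket -> illegal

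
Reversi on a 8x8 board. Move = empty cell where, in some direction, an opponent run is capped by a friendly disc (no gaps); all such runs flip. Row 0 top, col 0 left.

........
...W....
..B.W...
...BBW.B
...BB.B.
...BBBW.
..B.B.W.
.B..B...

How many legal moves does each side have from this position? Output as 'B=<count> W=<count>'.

-- B to move --
(0,2): flips 3 -> legal
(0,3): no bracket -> illegal
(0,4): flips 1 -> legal
(1,2): no bracket -> illegal
(1,4): flips 1 -> legal
(1,5): flips 1 -> legal
(2,3): no bracket -> illegal
(2,5): no bracket -> illegal
(2,6): flips 1 -> legal
(3,6): flips 1 -> legal
(4,5): no bracket -> illegal
(4,7): no bracket -> illegal
(5,7): flips 1 -> legal
(6,5): no bracket -> illegal
(6,7): no bracket -> illegal
(7,5): no bracket -> illegal
(7,6): flips 2 -> legal
(7,7): flips 1 -> legal
B mobility = 9
-- W to move --
(1,1): flips 4 -> legal
(1,2): no bracket -> illegal
(2,1): no bracket -> illegal
(2,3): no bracket -> illegal
(2,5): no bracket -> illegal
(2,6): no bracket -> illegal
(2,7): no bracket -> illegal
(3,1): flips 1 -> legal
(3,2): flips 2 -> legal
(3,6): flips 1 -> legal
(4,2): flips 1 -> legal
(4,5): no bracket -> illegal
(4,7): no bracket -> illegal
(5,1): no bracket -> illegal
(5,2): flips 3 -> legal
(5,7): flips 1 -> legal
(6,0): no bracket -> illegal
(6,1): no bracket -> illegal
(6,3): no bracket -> illegal
(6,5): no bracket -> illegal
(7,0): no bracket -> illegal
(7,2): no bracket -> illegal
(7,3): no bracket -> illegal
(7,5): no bracket -> illegal
W mobility = 7

Answer: B=9 W=7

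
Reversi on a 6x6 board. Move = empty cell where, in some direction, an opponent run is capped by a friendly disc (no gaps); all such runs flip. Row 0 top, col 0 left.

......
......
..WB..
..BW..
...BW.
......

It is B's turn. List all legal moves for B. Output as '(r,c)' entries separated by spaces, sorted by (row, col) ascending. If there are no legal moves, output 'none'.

Answer: (1,2) (2,1) (3,4) (4,5)

Derivation:
(1,1): no bracket -> illegal
(1,2): flips 1 -> legal
(1,3): no bracket -> illegal
(2,1): flips 1 -> legal
(2,4): no bracket -> illegal
(3,1): no bracket -> illegal
(3,4): flips 1 -> legal
(3,5): no bracket -> illegal
(4,2): no bracket -> illegal
(4,5): flips 1 -> legal
(5,3): no bracket -> illegal
(5,4): no bracket -> illegal
(5,5): no bracket -> illegal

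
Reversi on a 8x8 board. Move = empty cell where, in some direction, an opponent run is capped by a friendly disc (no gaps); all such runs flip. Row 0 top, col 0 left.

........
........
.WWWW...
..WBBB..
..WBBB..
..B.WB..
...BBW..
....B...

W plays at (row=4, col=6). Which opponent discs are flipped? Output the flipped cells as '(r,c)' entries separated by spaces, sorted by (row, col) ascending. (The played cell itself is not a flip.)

Dir NW: opp run (3,5) capped by W -> flip
Dir N: first cell '.' (not opp) -> no flip
Dir NE: first cell '.' (not opp) -> no flip
Dir W: opp run (4,5) (4,4) (4,3) capped by W -> flip
Dir E: first cell '.' (not opp) -> no flip
Dir SW: opp run (5,5) (6,4), next='.' -> no flip
Dir S: first cell '.' (not opp) -> no flip
Dir SE: first cell '.' (not opp) -> no flip

Answer: (3,5) (4,3) (4,4) (4,5)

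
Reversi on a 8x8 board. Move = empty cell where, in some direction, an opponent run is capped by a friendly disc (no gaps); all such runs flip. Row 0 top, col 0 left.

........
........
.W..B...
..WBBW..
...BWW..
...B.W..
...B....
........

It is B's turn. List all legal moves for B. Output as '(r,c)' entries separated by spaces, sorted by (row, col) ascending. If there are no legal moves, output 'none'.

(1,0): flips 2 -> legal
(1,1): no bracket -> illegal
(1,2): no bracket -> illegal
(2,0): no bracket -> illegal
(2,2): no bracket -> illegal
(2,3): no bracket -> illegal
(2,5): no bracket -> illegal
(2,6): flips 2 -> legal
(3,0): no bracket -> illegal
(3,1): flips 1 -> legal
(3,6): flips 1 -> legal
(4,1): no bracket -> illegal
(4,2): no bracket -> illegal
(4,6): flips 3 -> legal
(5,4): flips 1 -> legal
(5,6): flips 1 -> legal
(6,4): no bracket -> illegal
(6,5): no bracket -> illegal
(6,6): flips 2 -> legal

Answer: (1,0) (2,6) (3,1) (3,6) (4,6) (5,4) (5,6) (6,6)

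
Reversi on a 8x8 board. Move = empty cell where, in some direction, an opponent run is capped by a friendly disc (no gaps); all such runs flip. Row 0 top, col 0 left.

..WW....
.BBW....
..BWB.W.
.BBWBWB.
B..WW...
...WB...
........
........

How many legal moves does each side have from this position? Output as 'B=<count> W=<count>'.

-- B to move --
(0,1): no bracket -> illegal
(0,4): flips 1 -> legal
(1,4): flips 2 -> legal
(1,5): no bracket -> illegal
(1,6): flips 1 -> legal
(1,7): no bracket -> illegal
(2,5): no bracket -> illegal
(2,7): no bracket -> illegal
(3,7): no bracket -> illegal
(4,2): flips 1 -> legal
(4,5): no bracket -> illegal
(4,6): flips 1 -> legal
(5,2): flips 2 -> legal
(5,5): flips 2 -> legal
(6,2): no bracket -> illegal
(6,3): no bracket -> illegal
(6,4): no bracket -> illegal
B mobility = 7
-- W to move --
(0,0): flips 2 -> legal
(0,1): flips 1 -> legal
(1,0): flips 2 -> legal
(1,4): flips 2 -> legal
(1,5): flips 1 -> legal
(2,0): flips 1 -> legal
(2,1): flips 3 -> legal
(2,5): flips 2 -> legal
(2,7): no bracket -> illegal
(3,0): flips 2 -> legal
(3,7): flips 1 -> legal
(4,1): flips 1 -> legal
(4,2): flips 3 -> legal
(4,5): flips 1 -> legal
(4,6): flips 1 -> legal
(4,7): no bracket -> illegal
(5,0): no bracket -> illegal
(5,1): no bracket -> illegal
(5,5): flips 1 -> legal
(6,3): no bracket -> illegal
(6,4): flips 1 -> legal
(6,5): flips 1 -> legal
W mobility = 17

Answer: B=7 W=17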